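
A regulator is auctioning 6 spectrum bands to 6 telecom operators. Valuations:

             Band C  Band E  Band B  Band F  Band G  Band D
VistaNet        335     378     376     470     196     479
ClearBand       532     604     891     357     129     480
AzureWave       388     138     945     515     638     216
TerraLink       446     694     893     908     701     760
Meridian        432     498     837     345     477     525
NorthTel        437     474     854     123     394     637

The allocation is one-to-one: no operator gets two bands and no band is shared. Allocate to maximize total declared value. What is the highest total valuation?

Optimal: VistaNet→Band C ($335M), ClearBand→Band E ($604M), AzureWave→Band G ($638M), TerraLink→Band F ($908M), Meridian→Band B ($837M), NorthTel→Band D ($637M) — total 335+604+638+908+837+637 = $3959M.
Max-entry greedy (repeatedly take the single best remaining cell) gives $3906M, worse by 53.
Every other assignment is strictly worse.

Maximum total: $3959M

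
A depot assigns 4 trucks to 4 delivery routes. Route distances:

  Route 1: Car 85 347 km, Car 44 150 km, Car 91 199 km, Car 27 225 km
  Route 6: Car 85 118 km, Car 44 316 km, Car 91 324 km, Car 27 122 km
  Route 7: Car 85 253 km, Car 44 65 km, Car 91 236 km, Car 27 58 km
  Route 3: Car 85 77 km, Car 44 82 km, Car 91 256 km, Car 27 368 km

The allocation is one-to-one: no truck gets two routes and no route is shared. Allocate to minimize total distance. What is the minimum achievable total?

Optimal: Car 85→Route 6 (118 km), Car 44→Route 3 (82 km), Car 91→Route 1 (199 km), Car 27→Route 7 (58 km) — total 118+82+199+58 = 457 km.
Min-entry greedy (repeatedly take the single cheapest remaining cell) gives 609 km, worse by 152.
Next-best assignment: Car 85→Route 3, Car 44→Route 7, Car 91→Route 1, Car 27→Route 6 = 463 km.
No other one-to-one assignment undercuts 457 km.

Min total: 457 km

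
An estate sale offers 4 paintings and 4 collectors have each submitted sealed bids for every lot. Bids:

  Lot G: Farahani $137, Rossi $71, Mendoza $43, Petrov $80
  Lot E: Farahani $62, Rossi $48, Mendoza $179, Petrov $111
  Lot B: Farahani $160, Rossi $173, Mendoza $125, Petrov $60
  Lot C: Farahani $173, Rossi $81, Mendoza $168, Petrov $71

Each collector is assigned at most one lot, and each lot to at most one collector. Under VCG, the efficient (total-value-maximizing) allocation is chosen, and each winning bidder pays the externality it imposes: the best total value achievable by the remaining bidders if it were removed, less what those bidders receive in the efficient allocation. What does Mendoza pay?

Mendoza pays $31.

Efficient allocation: Farahani→Lot C ($173), Rossi→Lot B ($173), Mendoza→Lot E ($179), Petrov→Lot G ($80); total welfare W = $605.
Mendoza receives Lot E at value $179, so the others get W − 179 = $426.
Without Mendoza: best allocation of the remaining 3 bidders over all 4 lots is Farahani→Lot C ($173), Rossi→Lot B ($173), Petrov→Lot E ($111), total $457.
VCG payment = (others' best without Mendoza) − (others' welfare with Mendoza) = 457 − 426 = $31.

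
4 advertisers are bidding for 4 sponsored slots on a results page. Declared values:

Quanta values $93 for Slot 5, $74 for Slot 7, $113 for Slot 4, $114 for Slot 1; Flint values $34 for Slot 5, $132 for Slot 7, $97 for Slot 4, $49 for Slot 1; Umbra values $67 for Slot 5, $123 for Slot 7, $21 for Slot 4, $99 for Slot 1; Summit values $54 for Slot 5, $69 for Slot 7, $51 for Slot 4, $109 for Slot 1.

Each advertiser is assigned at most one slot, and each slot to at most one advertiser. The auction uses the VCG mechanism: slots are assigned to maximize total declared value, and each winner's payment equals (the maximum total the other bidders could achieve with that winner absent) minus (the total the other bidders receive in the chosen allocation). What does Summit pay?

Efficient allocation: Quanta→Slot 5 ($93), Flint→Slot 4 ($97), Umbra→Slot 7 ($123), Summit→Slot 1 ($109); total welfare W = $422.
Summit receives Slot 1 at value $109, so the others get W − 109 = $313.
Without Summit: best allocation of the remaining 3 bidders over all 4 slots is Quanta→Slot 4 ($113), Flint→Slot 7 ($132), Umbra→Slot 1 ($99), total $344.
VCG payment = (others' best without Summit) − (others' welfare with Summit) = 344 − 313 = $31.

Summit pays $31.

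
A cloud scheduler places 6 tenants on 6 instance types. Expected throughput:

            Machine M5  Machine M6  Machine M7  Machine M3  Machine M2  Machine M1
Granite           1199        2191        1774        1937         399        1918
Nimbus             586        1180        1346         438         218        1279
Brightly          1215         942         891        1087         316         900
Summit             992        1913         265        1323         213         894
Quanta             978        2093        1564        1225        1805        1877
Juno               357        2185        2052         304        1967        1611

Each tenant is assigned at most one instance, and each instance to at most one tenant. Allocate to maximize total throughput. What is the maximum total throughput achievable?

Maximum total: 10255 ops/s

Optimal: Granite→Machine M3 (1937 ops/s), Nimbus→Machine M7 (1346 ops/s), Brightly→Machine M5 (1215 ops/s), Summit→Machine M6 (1913 ops/s), Quanta→Machine M1 (1877 ops/s), Juno→Machine M2 (1967 ops/s) — total 1937+1346+1215+1913+1877+1967 = 10255 ops/s.
Column-greedy (each instance in turn goes to its best remaining tenant) gives 9865 ops/s, worse by 390.
Next-best assignment: Granite→Machine M3, Nimbus→Machine M1, Brightly→Machine M5, Summit→Machine M6, Quanta→Machine M2, Juno→Machine M7 = 10201 ops/s.
Swapping Granite↔Brightly (Granite→Machine M5 1199 ops/s, Brightly→Machine M3 1087 ops/s) loses 866.
Every other assignment is strictly worse.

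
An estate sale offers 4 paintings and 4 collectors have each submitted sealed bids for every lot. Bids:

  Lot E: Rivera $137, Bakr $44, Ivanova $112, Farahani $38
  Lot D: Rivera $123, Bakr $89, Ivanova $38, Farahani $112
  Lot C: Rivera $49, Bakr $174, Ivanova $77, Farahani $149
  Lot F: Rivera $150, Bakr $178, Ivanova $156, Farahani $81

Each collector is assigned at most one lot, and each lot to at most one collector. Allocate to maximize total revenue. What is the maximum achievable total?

Optimal: Rivera→Lot E ($137), Bakr→Lot C ($174), Ivanova→Lot F ($156), Farahani→Lot D ($112) — total 137+174+156+112 = $579.
Max-entry greedy (repeatedly take the single best remaining cell) gives $502, worse by 77.
No other one-to-one assignment exceeds $579.

Max total: $579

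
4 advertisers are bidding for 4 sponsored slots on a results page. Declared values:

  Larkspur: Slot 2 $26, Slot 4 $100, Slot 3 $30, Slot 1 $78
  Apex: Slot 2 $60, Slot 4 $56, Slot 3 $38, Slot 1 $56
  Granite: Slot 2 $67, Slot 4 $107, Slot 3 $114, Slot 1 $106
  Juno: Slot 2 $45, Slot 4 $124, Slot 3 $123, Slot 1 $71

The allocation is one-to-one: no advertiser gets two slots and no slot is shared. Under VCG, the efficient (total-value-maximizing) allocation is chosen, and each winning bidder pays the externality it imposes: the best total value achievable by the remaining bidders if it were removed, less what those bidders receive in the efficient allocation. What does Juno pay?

Juno pays $8.

Efficient allocation: Larkspur→Slot 4 ($100), Apex→Slot 2 ($60), Granite→Slot 1 ($106), Juno→Slot 3 ($123); total welfare W = $389.
Juno receives Slot 3 at value $123, so the others get W − 123 = $266.
Without Juno: best allocation of the remaining 3 bidders over all 4 slots is Larkspur→Slot 4 ($100), Apex→Slot 2 ($60), Granite→Slot 3 ($114), total $274.
VCG payment = (others' best without Juno) − (others' welfare with Juno) = 274 − 266 = $8.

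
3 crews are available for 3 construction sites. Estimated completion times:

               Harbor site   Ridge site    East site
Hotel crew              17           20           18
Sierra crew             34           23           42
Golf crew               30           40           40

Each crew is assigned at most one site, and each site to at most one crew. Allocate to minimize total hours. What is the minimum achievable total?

Optimal: Hotel crew→East site (18 hours), Sierra crew→Ridge site (23 hours), Golf crew→Harbor site (30 hours) — total 18+23+30 = 71 hours.
Min-entry greedy (repeatedly take the single cheapest remaining cell) gives 80 hours, worse by 9.
Checked against all permutations: 71 hours is optimal.

Minimum total: 71 hours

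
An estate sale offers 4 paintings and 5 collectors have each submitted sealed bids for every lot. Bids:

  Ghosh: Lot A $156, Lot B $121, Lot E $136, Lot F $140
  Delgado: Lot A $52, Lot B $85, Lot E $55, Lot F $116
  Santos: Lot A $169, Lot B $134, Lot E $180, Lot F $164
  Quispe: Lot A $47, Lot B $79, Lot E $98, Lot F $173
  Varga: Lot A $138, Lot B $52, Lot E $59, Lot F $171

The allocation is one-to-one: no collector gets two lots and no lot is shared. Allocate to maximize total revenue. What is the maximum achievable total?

Max total: $612

Optimal: Varga→Lot A ($138), Ghosh→Lot B ($121), Santos→Lot E ($180), Quispe→Lot F ($173) — total 138+121+180+173 = $612.
Row-greedy (each collector in turn takes its best remaining lot) gives $531, worse by 81.
Swapping Quispe↔Santos (Quispe→Lot E $98, Santos→Lot F $164) loses 91.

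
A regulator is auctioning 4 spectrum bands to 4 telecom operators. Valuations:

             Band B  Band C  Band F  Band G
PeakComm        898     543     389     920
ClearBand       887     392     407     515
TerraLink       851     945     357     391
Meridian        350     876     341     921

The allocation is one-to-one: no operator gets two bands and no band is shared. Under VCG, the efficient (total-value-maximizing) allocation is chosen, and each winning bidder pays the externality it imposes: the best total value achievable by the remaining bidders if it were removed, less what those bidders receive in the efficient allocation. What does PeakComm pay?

Efficient allocation: PeakComm→Band B ($898M), ClearBand→Band F ($407M), TerraLink→Band C ($945M), Meridian→Band G ($921M); total welfare W = $3171M.
PeakComm receives Band B at value $898M, so the others get W − 898 = $2273M.
Without PeakComm: best allocation of the remaining 3 bidders over all 4 bands is ClearBand→Band B ($887M), TerraLink→Band C ($945M), Meridian→Band G ($921M), total $2753M.
VCG payment = (others' best without PeakComm) − (others' welfare with PeakComm) = 2753 − 2273 = $480M.

PeakComm pays $480M.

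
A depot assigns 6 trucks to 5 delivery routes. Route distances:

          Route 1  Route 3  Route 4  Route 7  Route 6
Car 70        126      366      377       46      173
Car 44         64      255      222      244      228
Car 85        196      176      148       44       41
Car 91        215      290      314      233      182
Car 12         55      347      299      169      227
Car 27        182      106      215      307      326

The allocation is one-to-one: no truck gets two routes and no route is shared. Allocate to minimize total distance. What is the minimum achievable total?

This is the linear assignment problem.
Optimal: Car 12→Route 1 (55 km), Car 27→Route 3 (106 km), Car 44→Route 4 (222 km), Car 70→Route 7 (46 km), Car 85→Route 6 (41 km) — total 55+106+222+46+41 = 470 km.
Swapping Car 12↔Car 44 (Car 12→Route 4 299 km, Car 44→Route 1 64 km) adds 86.
Checked against all permutations: 470 km is optimal.

Minimum total: 470 km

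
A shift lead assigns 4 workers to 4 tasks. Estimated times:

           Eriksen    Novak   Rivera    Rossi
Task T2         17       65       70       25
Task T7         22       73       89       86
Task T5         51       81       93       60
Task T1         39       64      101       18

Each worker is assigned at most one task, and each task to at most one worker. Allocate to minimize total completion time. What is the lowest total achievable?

This is a one-to-one assignment (minimum-cost bipartite matching).
Optimal: Eriksen→Task T7 (22 min), Novak→Task T5 (81 min), Rivera→Task T2 (70 min), Rossi→Task T1 (18 min) — total 22+81+70+18 = 191 min.
Row-greedy (each worker in turn takes its cheapest remaining task) gives 230 min, worse by 39.
Next-best assignment: Eriksen→Task T7, Novak→Task T2, Rivera→Task T5, Rossi→Task T1 = 198 min.

Minimum total: 191 min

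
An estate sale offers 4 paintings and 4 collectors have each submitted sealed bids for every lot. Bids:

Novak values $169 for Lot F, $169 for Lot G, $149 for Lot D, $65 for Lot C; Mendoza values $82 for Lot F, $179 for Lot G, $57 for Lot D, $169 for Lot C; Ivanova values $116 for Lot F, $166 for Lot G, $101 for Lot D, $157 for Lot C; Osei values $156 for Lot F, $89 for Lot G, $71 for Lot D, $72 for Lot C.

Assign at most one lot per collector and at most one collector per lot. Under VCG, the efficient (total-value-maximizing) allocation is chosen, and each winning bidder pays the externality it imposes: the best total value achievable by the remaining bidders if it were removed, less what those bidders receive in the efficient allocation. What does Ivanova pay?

Efficient allocation: Novak→Lot D ($149), Mendoza→Lot G ($179), Ivanova→Lot C ($157), Osei→Lot F ($156); total welfare W = $641.
Ivanova receives Lot C at value $157, so the others get W − 157 = $484.
Without Ivanova: best allocation of the remaining 3 bidders over all 4 lots is Novak→Lot G ($169), Mendoza→Lot C ($169), Osei→Lot F ($156), total $494.
VCG payment = (others' best without Ivanova) − (others' welfare with Ivanova) = 494 − 484 = $10.

Ivanova pays $10.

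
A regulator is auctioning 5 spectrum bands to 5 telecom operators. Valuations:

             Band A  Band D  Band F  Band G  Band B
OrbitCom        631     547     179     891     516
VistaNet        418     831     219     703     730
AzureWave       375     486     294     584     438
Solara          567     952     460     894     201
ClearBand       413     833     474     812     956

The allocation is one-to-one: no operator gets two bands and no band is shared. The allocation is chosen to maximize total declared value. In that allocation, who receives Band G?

Treat this as an assignment problem: match each operator to one band.
Optimal: OrbitCom→Band A ($631M), VistaNet→Band D ($831M), AzureWave→Band F ($294M), Solara→Band G ($894M), ClearBand→Band B ($956M) — total 631+831+294+894+956 = $3606M.
Max-entry greedy (repeatedly take the single best remaining cell) gives $3511M, worse by 95.
Next-best assignment: OrbitCom→Band G, VistaNet→Band D, AzureWave→Band F, Solara→Band A, ClearBand→Band B = $3539M.
Swapping OrbitCom↔AzureWave (OrbitCom→Band F $179M, AzureWave→Band A $375M) loses 371.
Solara's own top band is Band D ($952M), but forcing Solara→Band D and reassigning the rest optimally gives only $3536M — worse by 70.

Solara receives Band G.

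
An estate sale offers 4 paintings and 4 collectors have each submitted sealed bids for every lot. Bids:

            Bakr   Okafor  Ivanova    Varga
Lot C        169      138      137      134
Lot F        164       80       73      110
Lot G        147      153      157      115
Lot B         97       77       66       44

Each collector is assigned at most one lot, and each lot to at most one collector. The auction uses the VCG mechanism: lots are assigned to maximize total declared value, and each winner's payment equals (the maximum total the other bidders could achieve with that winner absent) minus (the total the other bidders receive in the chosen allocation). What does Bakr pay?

Efficient allocation: Bakr→Lot F ($164), Okafor→Lot B ($77), Ivanova→Lot G ($157), Varga→Lot C ($134); total welfare W = $532.
Bakr receives Lot F at value $164, so the others get W − 164 = $368.
Without Bakr: best allocation of the remaining 3 bidders over all 4 lots is Okafor→Lot C ($138), Ivanova→Lot G ($157), Varga→Lot F ($110), total $405.
VCG payment = (others' best without Bakr) − (others' welfare with Bakr) = 405 − 368 = $37.

Bakr pays $37.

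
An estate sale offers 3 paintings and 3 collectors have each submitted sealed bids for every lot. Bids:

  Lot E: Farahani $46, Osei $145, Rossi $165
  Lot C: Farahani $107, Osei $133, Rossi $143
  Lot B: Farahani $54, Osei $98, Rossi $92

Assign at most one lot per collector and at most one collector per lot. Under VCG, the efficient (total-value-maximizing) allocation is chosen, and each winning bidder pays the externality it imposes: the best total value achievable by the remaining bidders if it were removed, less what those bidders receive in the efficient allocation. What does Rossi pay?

Efficient allocation: Farahani→Lot C ($107), Osei→Lot B ($98), Rossi→Lot E ($165); total welfare W = $370.
Rossi receives Lot E at value $165, so the others get W − 165 = $205.
Without Rossi: best allocation of the remaining 2 bidders over all 3 lots is Farahani→Lot C ($107), Osei→Lot E ($145), total $252.
VCG payment = (others' best without Rossi) − (others' welfare with Rossi) = 252 − 205 = $47.

Rossi pays $47.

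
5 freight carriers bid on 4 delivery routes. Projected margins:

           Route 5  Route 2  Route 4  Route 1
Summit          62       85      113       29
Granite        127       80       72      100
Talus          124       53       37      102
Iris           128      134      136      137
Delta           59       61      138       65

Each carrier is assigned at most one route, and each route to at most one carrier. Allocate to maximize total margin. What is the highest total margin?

Optimal: Granite→Route 5 ($127k), Iris→Route 2 ($134k), Delta→Route 4 ($138k), Talus→Route 1 ($102k) — total 127+134+138+102 = $501k.
Row-greedy (each carrier in turn takes its best remaining route) gives $476k, worse by 25.
Next-best assignment: Talus→Route 5, Iris→Route 2, Delta→Route 4, Granite→Route 1 = $496k.

Max total: $501k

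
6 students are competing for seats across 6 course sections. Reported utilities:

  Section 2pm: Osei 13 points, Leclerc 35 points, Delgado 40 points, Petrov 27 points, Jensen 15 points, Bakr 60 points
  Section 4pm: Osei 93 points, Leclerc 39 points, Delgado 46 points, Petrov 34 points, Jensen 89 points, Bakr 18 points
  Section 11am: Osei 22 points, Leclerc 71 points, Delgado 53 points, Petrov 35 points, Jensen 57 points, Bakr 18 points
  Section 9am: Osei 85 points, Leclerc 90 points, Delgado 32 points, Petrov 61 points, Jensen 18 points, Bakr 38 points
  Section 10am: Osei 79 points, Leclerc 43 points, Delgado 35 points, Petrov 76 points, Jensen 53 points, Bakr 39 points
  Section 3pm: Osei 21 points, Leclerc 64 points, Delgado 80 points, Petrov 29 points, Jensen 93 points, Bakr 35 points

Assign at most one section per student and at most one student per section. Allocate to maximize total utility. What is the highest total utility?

Optimal: Osei→Section 4pm (93 points), Leclerc→Section 9am (90 points), Delgado→Section 11am (53 points), Petrov→Section 10am (76 points), Jensen→Section 3pm (93 points), Bakr→Section 2pm (60 points) — total 93+90+53+76+93+60 = 465 points.
Column-greedy (each section in turn goes to its best remaining student) gives 418 points, worse by 47.

Maximum total: 465 points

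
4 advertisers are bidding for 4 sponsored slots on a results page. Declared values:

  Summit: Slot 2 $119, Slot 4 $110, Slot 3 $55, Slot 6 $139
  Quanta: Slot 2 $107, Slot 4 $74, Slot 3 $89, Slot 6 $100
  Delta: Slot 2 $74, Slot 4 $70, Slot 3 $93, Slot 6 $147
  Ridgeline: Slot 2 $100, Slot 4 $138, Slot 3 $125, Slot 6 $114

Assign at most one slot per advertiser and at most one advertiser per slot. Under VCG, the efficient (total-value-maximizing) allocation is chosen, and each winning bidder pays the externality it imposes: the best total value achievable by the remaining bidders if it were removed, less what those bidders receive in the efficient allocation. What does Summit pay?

Efficient allocation: Summit→Slot 2 ($119), Quanta→Slot 3 ($89), Delta→Slot 6 ($147), Ridgeline→Slot 4 ($138); total welfare W = $493.
Summit receives Slot 2 at value $119, so the others get W − 119 = $374.
Without Summit: best allocation of the remaining 3 bidders over all 4 slots is Quanta→Slot 2 ($107), Delta→Slot 6 ($147), Ridgeline→Slot 4 ($138), total $392.
VCG payment = (others' best without Summit) − (others' welfare with Summit) = 392 − 374 = $18.

Summit pays $18.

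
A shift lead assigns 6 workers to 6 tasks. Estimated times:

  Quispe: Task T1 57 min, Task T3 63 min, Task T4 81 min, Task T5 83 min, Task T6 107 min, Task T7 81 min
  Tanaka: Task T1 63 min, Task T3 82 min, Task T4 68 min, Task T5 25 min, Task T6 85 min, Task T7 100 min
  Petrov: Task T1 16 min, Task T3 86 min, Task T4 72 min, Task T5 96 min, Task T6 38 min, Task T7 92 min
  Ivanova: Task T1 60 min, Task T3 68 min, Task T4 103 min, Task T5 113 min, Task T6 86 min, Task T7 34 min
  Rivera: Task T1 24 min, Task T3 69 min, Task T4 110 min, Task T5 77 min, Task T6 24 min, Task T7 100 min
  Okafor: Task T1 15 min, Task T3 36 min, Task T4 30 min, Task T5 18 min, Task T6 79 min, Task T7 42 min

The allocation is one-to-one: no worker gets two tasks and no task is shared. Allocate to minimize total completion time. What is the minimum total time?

Optimal: Quispe→Task T3 (63 min), Tanaka→Task T5 (25 min), Petrov→Task T1 (16 min), Ivanova→Task T7 (34 min), Rivera→Task T6 (24 min), Okafor→Task T4 (30 min) — total 63+25+16+34+24+30 = 192 min.
Swapping Quispe↔Tanaka (Quispe→Task T5 83 min, Tanaka→Task T3 82 min) adds 77.

Min total: 192 min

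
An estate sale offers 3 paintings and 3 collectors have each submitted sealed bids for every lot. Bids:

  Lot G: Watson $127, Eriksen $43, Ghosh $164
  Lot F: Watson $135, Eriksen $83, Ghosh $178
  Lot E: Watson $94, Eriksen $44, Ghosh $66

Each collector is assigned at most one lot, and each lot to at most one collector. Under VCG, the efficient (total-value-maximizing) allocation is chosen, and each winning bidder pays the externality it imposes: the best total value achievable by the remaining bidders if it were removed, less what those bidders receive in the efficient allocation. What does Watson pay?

Watson pays $25.

Efficient allocation: Watson→Lot G ($127), Eriksen→Lot E ($44), Ghosh→Lot F ($178); total welfare W = $349.
Watson receives Lot G at value $127, so the others get W − 127 = $222.
Without Watson: best allocation of the remaining 2 bidders over all 3 lots is Eriksen→Lot F ($83), Ghosh→Lot G ($164), total $247.
VCG payment = (others' best without Watson) − (others' welfare with Watson) = 247 − 222 = $25.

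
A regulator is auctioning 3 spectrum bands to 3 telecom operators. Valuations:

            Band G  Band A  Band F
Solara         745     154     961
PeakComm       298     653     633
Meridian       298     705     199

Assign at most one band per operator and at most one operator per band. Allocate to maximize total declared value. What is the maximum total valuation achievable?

This is a one-to-one assignment (maximum-weight bipartite matching).
Optimal: Solara→Band G ($745M), PeakComm→Band F ($633M), Meridian→Band A ($705M) — total 745+633+705 = $2083M.
Max-entry greedy (repeatedly take the single best remaining cell) gives $1964M, worse by 119.
Next-best assignment: Solara→Band F, PeakComm→Band G, Meridian→Band A = $1964M.
Swapping PeakComm↔Meridian (PeakComm→Band A $653M, Meridian→Band F $199M) loses 486.

Max total: $2083M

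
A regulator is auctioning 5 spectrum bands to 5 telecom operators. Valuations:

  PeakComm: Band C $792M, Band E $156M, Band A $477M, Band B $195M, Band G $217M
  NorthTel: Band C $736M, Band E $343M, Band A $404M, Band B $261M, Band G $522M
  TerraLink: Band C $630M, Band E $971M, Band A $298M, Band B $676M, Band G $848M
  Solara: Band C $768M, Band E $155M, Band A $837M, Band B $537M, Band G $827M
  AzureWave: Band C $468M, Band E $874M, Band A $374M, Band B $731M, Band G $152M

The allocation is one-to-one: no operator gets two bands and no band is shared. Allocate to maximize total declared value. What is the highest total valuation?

Optimal: PeakComm→Band C ($792M), NorthTel→Band G ($522M), TerraLink→Band E ($971M), Solara→Band A ($837M), AzureWave→Band B ($731M) — total 792+522+971+837+731 = $3853M.
Next-best assignment: PeakComm→Band A, NorthTel→Band C, TerraLink→Band E, Solara→Band G, AzureWave→Band B = $3742M.
Checked against all permutations: $3853M is optimal.

Max total: $3853M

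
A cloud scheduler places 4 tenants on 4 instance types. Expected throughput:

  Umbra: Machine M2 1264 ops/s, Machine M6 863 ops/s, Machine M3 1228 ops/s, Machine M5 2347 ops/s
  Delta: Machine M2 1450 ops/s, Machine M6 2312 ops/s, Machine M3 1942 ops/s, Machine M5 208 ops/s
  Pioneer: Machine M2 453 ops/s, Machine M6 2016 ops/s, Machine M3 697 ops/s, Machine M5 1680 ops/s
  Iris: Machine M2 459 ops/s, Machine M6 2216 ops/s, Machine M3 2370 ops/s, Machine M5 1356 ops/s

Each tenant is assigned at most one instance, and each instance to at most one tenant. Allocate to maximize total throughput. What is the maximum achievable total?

Maximum total: 8183 ops/s

This is the linear assignment problem.
Optimal: Umbra→Machine M5 (2347 ops/s), Delta→Machine M2 (1450 ops/s), Pioneer→Machine M6 (2016 ops/s), Iris→Machine M3 (2370 ops/s) — total 2347+1450+2016+2370 = 8183 ops/s.
Column-greedy (each instance in turn goes to its best remaining tenant) gives 6574 ops/s, worse by 1609.
No other one-to-one assignment exceeds 8183 ops/s.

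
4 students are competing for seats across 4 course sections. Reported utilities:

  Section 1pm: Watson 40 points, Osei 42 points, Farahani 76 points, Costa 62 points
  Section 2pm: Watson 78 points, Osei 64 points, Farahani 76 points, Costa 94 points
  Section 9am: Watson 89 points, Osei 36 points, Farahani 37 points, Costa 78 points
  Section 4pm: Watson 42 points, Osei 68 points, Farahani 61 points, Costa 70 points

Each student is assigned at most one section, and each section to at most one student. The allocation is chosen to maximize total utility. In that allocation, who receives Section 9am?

Watson receives Section 9am.

This is a one-to-one assignment (maximum-weight bipartite matching).
Optimal: Watson→Section 9am (89 points), Osei→Section 4pm (68 points), Farahani→Section 1pm (76 points), Costa→Section 2pm (94 points) — total 89+68+76+94 = 327 points.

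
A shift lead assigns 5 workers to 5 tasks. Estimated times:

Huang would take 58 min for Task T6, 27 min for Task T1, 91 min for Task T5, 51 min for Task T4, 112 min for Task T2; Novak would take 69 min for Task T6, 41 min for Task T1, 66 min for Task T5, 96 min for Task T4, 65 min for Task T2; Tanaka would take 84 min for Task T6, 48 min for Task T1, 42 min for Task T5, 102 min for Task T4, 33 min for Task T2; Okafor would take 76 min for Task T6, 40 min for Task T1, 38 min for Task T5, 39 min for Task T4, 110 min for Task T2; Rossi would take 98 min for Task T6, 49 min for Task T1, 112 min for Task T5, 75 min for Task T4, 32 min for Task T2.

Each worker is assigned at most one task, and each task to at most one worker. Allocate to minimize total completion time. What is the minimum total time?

Min total: 209 min

Optimal: Huang→Task T1 (27 min), Novak→Task T6 (69 min), Tanaka→Task T5 (42 min), Okafor→Task T4 (39 min), Rossi→Task T2 (32 min) — total 27+69+42+39+32 = 209 min.
Column-greedy (each task in turn goes to its cheapest remaining worker) gives 280 min, worse by 71.
Swapping Huang↔Rossi (Huang→Task T2 112 min, Rossi→Task T1 49 min) adds 102.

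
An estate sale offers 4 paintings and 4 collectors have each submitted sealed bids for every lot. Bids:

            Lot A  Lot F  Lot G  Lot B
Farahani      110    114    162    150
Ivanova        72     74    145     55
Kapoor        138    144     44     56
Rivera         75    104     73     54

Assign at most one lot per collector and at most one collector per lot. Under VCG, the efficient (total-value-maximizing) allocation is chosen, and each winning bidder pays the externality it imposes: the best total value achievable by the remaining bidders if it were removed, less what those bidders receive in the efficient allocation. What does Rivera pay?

Efficient allocation: Farahani→Lot B ($150), Ivanova→Lot G ($145), Kapoor→Lot A ($138), Rivera→Lot F ($104); total welfare W = $537.
Rivera receives Lot F at value $104, so the others get W − 104 = $433.
Without Rivera: best allocation of the remaining 3 bidders over all 4 lots is Farahani→Lot B ($150), Ivanova→Lot G ($145), Kapoor→Lot F ($144), total $439.
VCG payment = (others' best without Rivera) − (others' welfare with Rivera) = 439 − 433 = $6.

Rivera pays $6.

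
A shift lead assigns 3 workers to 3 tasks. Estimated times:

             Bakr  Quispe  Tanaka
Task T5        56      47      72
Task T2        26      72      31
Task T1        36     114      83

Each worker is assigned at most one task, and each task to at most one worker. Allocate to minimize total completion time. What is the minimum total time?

Minimum total: 114 min

Optimal: Bakr→Task T1 (36 min), Quispe→Task T5 (47 min), Tanaka→Task T2 (31 min) — total 36+47+31 = 114 min.
Next-best assignment: Bakr→Task T2, Quispe→Task T5, Tanaka→Task T1 = 156 min.
Swapping Bakr↔Tanaka (Bakr→Task T2 26 min, Tanaka→Task T1 83 min) adds 42.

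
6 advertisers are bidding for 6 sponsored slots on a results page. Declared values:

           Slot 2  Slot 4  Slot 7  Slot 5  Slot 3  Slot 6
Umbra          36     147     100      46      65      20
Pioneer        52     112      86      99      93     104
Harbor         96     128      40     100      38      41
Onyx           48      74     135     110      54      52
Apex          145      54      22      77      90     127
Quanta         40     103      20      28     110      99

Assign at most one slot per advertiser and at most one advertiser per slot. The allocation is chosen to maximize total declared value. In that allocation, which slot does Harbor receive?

Optimal: Umbra→Slot 4 ($147), Pioneer→Slot 6 ($104), Harbor→Slot 5 ($100), Onyx→Slot 7 ($135), Apex→Slot 2 ($145), Quanta→Slot 3 ($110) — total 147+104+100+135+145+110 = $741.
Next-best assignment: Umbra→Slot 4, Pioneer→Slot 3, Harbor→Slot 5, Onyx→Slot 7, Apex→Slot 2, Quanta→Slot 6 = $719.
No other one-to-one assignment exceeds $741.
Harbor's own top slot is Slot 4 ($128), but forcing Harbor→Slot 4 and reassigning the rest optimally gives only $697 — worse by 44.

Harbor receives Slot 5.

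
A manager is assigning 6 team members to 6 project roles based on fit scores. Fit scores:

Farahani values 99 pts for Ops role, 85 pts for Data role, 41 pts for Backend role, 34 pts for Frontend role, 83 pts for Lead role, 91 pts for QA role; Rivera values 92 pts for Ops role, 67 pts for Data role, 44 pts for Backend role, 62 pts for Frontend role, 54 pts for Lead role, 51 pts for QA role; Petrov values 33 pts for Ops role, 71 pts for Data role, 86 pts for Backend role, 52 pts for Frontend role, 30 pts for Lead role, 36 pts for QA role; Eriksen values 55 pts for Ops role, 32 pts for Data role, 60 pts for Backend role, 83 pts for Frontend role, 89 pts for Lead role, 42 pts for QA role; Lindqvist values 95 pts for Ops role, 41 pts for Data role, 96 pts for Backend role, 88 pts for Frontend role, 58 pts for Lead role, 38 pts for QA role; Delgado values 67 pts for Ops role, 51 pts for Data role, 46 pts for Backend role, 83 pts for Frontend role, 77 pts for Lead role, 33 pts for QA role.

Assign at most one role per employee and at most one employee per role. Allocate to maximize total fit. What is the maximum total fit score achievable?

Optimal: Farahani→QA role (91 pts), Rivera→Ops role (92 pts), Petrov→Data role (71 pts), Eriksen→Lead role (89 pts), Lindqvist→Backend role (96 pts), Delgado→Frontend role (83 pts) — total 91+92+71+89+96+83 = 522 pts.
Max-entry greedy (repeatedly take the single best remaining cell) gives 489 pts, worse by 33.
Next-best assignment: Farahani→QA role, Rivera→Data role, Petrov→Backend role, Eriksen→Lead role, Lindqvist→Ops role, Delgado→Frontend role = 511 pts.
Swapping Delgado↔Rivera (Delgado→Ops role 67 pts, Rivera→Frontend role 62 pts) loses 46.

Max total: 522 pts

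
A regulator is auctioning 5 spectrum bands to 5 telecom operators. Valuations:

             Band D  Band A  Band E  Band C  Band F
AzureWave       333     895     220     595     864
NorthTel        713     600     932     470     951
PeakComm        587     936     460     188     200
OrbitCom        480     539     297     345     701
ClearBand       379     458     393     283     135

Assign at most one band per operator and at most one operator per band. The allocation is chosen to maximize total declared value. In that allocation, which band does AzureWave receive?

AzureWave receives Band C.

Optimal: AzureWave→Band C ($595M), NorthTel→Band E ($932M), PeakComm→Band A ($936M), OrbitCom→Band F ($701M), ClearBand→Band D ($379M) — total 595+932+936+701+379 = $3543M.
Max-entry greedy (repeatedly take the single best remaining cell) gives $3355M, worse by 188.
Next-best assignment: AzureWave→Band F, NorthTel→Band E, PeakComm→Band A, OrbitCom→Band D, ClearBand→Band C = $3495M.
Swapping OrbitCom↔ClearBand (OrbitCom→Band D $480M, ClearBand→Band F $135M) loses 465.
No other one-to-one assignment exceeds $3543M.
AzureWave's own top band is Band A ($895M), but forcing AzureWave→Band A and reassigning the rest optimally gives only $3398M — worse by 145.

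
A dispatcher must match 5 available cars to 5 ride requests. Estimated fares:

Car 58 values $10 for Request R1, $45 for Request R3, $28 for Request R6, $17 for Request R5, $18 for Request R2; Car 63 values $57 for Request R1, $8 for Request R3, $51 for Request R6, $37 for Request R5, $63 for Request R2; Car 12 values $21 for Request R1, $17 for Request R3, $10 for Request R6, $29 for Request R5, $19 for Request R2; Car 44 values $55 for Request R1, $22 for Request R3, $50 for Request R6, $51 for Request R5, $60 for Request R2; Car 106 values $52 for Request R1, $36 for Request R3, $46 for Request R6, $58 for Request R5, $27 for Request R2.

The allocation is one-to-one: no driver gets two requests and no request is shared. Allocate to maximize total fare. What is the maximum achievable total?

Maximum total: $239

This is the linear assignment problem.
Optimal: Car 58→Request R3 ($45), Car 63→Request R2 ($63), Car 12→Request R5 ($29), Car 44→Request R6 ($50), Car 106→Request R1 ($52) — total 45+63+29+50+52 = $239.
Max-entry greedy (repeatedly take the single best remaining cell) gives $231, worse by 8.
Next-best assignment: Car 58→Request R3, Car 63→Request R2, Car 12→Request R5, Car 44→Request R1, Car 106→Request R6 = $238.
Swapping Car 58↔Car 12 (Car 58→Request R5 $17, Car 12→Request R3 $17) loses 40.
No other one-to-one assignment exceeds $239.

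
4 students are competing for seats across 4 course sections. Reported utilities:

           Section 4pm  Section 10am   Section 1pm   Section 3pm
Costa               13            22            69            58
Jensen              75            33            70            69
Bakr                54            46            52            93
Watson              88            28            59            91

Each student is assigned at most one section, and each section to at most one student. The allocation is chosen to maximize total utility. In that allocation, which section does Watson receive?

This is the linear assignment problem.
Optimal: Costa→Section 1pm (69 points), Jensen→Section 10am (33 points), Bakr→Section 3pm (93 points), Watson→Section 4pm (88 points) — total 69+33+93+88 = 283 points.
Row-greedy (each student in turn takes its best remaining section) gives 265 points, worse by 18.
Next-best assignment: Costa→Section 1pm, Jensen→Section 4pm, Bakr→Section 10am, Watson→Section 3pm = 281 points.
Checked against all permutations: 283 points is optimal.
Watson's own top section is Section 3pm (91 points), but forcing Watson→Section 3pm and reassigning the rest optimally gives only 281 points — worse by 2.

Watson receives Section 4pm.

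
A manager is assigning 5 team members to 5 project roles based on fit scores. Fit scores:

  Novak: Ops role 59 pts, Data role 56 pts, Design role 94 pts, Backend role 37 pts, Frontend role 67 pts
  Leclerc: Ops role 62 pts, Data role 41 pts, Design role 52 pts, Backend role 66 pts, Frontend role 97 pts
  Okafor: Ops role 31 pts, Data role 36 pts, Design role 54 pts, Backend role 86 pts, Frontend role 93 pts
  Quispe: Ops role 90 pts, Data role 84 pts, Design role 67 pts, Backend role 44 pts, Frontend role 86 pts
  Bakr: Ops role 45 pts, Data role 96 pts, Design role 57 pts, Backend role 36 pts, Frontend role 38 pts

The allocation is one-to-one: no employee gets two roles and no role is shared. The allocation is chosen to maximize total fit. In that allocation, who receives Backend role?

Okafor receives Backend role.

Optimal: Novak→Design role (94 pts), Leclerc→Frontend role (97 pts), Okafor→Backend role (86 pts), Quispe→Ops role (90 pts), Bakr→Data role (96 pts) — total 94+97+86+90+96 = 463 pts.
Swapping Novak↔Quispe (Novak→Ops role 59 pts, Quispe→Design role 67 pts) loses 58.
Okafor's own top role is Frontend role (93 pts), but forcing Okafor→Frontend role and reassigning the rest optimally gives only 439 pts — worse by 24.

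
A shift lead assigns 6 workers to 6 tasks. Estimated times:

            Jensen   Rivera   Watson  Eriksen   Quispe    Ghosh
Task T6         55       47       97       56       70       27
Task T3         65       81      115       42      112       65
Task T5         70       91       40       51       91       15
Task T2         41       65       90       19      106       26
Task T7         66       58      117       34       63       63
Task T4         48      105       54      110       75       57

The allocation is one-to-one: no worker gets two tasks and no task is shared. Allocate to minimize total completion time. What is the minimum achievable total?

Minimum total: 262 min

This is the linear assignment problem.
Optimal: Jensen→Task T2 (41 min), Rivera→Task T6 (47 min), Watson→Task T4 (54 min), Eriksen→Task T3 (42 min), Quispe→Task T7 (63 min), Ghosh→Task T5 (15 min) — total 41+47+54+42+63+15 = 262 min.
Row-greedy (each worker in turn takes its cheapest remaining task) gives 302 min, worse by 40.
Next-best assignment: Jensen→Task T3, Rivera→Task T6, Watson→Task T4, Eriksen→Task T2, Quispe→Task T7, Ghosh→Task T5 = 263 min.
Swapping Rivera↔Ghosh (Rivera→Task T5 91 min, Ghosh→Task T6 27 min) adds 56.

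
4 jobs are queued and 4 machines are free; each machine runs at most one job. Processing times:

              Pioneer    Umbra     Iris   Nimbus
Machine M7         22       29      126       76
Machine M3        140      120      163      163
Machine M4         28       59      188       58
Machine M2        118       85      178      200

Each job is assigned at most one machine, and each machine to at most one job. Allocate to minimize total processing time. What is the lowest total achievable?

Minimum total: 328 min

Optimal: Pioneer→Machine M7 (22 min), Umbra→Machine M2 (85 min), Iris→Machine M3 (163 min), Nimbus→Machine M4 (58 min) — total 22+85+163+58 = 328 min.
Column-greedy (each machine in turn goes to its cheapest remaining job) gives 378 min, worse by 50.
Every other assignment is strictly worse.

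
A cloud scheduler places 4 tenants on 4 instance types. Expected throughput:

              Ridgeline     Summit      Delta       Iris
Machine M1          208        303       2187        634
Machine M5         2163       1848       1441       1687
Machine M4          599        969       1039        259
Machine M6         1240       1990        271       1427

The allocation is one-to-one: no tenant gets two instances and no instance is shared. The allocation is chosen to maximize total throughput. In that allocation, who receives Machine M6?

This is the linear assignment problem.
Optimal: Ridgeline→Machine M5 (2163 ops/s), Summit→Machine M4 (969 ops/s), Delta→Machine M1 (2187 ops/s), Iris→Machine M6 (1427 ops/s) — total 2163+969+2187+1427 = 6746 ops/s.
Max-entry greedy (repeatedly take the single best remaining cell) gives 6599 ops/s, worse by 147.
No other one-to-one assignment exceeds 6746 ops/s.
Iris's own top instance is Machine M5 (1687 ops/s), but forcing Iris→Machine M5 and reassigning the rest optimally gives only 6463 ops/s — worse by 283.

Iris receives Machine M6.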